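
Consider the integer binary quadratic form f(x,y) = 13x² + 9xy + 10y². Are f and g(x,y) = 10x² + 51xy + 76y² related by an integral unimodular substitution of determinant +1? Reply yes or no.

D₁ = -439, D₂ = -439
f: flip: (13,9,10)→(10,-9,13)
f: reduced (well bottom): (10,-9,13) with a≤c, −a<b≤a
g: translate: b→-9 (≡51 mod 20), so (10,51,76)→(10,-9,13)
g: reduced (well bottom): (10,-9,13) with a≤c, −a<b≤a
reduced forms (10, -9, 13) vs (10, -9, 13) ⇒ equivalent

yes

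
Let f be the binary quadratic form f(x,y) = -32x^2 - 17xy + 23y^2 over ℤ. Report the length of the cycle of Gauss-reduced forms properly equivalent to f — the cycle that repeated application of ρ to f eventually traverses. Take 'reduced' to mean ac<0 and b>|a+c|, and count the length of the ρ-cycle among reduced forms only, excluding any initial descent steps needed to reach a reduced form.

D = 3233, ⌊√D⌋ = 56
descent: ρ → (23,17,-32)  [lands on river]
river: ρ → (-32,47,8)
river: ρ → (8,49,-26)
river: ρ → (-26,55,2)
river: ρ → (2,53,-53)
river: ρ → (-53,53,2)
river: ρ → (2,55,-26)
river: ρ → (-26,49,8)
river: ρ → (8,47,-32)
river: ρ → (-32,17,23)
river: ρ → (23,29,-26)
river: ρ → (-26,23,26)
river: ρ → (26,29,-23)
river: ρ → (-23,17,32)
river: ρ → (32,47,-8)
river: ρ → (-8,49,26)
river: ρ → (26,55,-2)
river: ρ → (-2,53,53)
river: ρ → (53,53,-2)
river: ρ → (-2,55,26)
river: ρ → (26,49,-8)
river: ρ → (-8,47,32)
river: ρ → (32,17,-23)
river: ρ → (-23,29,26)
river: ρ → (26,23,-26)
river: ρ → (-26,29,23)
ρ-cycle length = 26 (tail of 1 descent step not counted)

26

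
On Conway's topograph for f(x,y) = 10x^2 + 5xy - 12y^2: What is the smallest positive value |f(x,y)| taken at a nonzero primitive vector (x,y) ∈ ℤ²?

river: ρ → (-12,19,3)
river: ρ → (3,17,-18)
river: ρ → (-18,19,2)
river: ρ → (2,21,-8)
river: ρ → (-8,11,12)
river: ρ → (12,13,-7)
river: ρ → (-7,15,10)
river: ρ → (10,5,-12)
closes: descent 0, river 8
min |a| on river = 2

2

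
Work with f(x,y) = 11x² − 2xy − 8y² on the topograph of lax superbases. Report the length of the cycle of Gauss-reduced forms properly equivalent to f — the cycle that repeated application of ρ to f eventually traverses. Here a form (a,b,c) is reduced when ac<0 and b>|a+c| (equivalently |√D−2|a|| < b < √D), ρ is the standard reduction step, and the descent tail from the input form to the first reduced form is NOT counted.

D = 356, ⌊√D⌋ = 18
descent: ρ → (-8,18,1)  [lands on river]
river: ρ → (1,18,-8)
river: ρ → (-8,14,5)
river: ρ → (5,16,-5)
river: ρ → (-5,14,8)
river: ρ → (8,18,-1)
river: ρ → (-1,18,8)
river: ρ → (8,14,-5)
river: ρ → (-5,16,5)
river: ρ → (5,14,-8)
ρ-cycle length = 10 (tail of 1 descent step not counted)

10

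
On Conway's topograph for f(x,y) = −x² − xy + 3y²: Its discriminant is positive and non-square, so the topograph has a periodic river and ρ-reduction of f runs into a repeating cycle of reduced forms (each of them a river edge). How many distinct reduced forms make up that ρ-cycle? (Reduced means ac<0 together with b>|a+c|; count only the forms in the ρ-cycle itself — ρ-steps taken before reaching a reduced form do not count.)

D = 13, ⌊√D⌋ = 3
descent: ρ → (3,1,-1)
descent: ρ → (-1,3,1)  [lands on river]
river: ρ → (1,3,-1)
ρ-cycle length = 2 (tail of 2 descent steps not counted)

2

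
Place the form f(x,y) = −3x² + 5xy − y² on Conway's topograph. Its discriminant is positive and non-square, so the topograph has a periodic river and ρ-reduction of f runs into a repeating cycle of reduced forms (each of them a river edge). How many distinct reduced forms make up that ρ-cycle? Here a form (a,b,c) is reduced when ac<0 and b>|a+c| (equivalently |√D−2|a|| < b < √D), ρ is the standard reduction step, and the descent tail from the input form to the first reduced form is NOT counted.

D = 13, ⌊√D⌋ = 3
descent: ρ → (-1,3,1)  [lands on river]
river: ρ → (1,3,-1)
ρ-cycle length = 2 (tail of 1 descent step not counted)

2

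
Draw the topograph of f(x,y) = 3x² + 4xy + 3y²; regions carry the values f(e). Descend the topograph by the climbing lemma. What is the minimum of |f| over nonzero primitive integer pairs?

translate: b→-2 (≡4 mod 6), so (3,4,3)→(3,-2,2)
flip: (3,-2,2)→(2,2,3)
reduced (well bottom): (2,2,3) with a≤c, −a<b≤a
well minimum = a = 2

2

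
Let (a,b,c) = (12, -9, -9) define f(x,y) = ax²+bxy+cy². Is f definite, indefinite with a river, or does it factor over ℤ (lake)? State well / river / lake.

D = b²−4ac = (-9)² − 4·12·(-9) = 513
D > 0 non-square ⇒ indefinite ⇒ periodic river

river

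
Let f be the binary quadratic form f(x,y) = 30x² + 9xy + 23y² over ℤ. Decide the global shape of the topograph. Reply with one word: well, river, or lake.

D = b²−4ac = 9² − 4·30·23 = -2679
D < 0 ⇒ definite ⇒ every region one sign ⇒ single well

well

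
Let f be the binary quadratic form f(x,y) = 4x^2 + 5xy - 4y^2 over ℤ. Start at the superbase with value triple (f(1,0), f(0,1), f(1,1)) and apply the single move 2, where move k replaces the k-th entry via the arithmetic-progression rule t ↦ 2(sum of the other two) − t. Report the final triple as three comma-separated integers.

start (4,-4,5) = (f(1,0),f(0,1),f(1,1))
replace slot 2: 2·(4+5) − (-4) = 22 → (4,22,5)

4,22,5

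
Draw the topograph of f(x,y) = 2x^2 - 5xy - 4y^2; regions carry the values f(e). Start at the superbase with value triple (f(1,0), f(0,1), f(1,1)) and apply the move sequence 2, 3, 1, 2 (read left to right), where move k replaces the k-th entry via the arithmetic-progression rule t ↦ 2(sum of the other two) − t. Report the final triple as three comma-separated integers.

start (2,-4,-7) = (f(1,0),f(0,1),f(1,1))
replace slot 2: 2·(2+(-7)) − (-4) = -6 → (2,-6,-7)
replace slot 3: 2·(2+(-6)) − (-7) = -1 → (2,-6,-1)
replace slot 1: 2·((-6)+(-1)) − 2 = -16 → (-16,-6,-1)
replace slot 2: 2·((-16)+(-1)) − (-6) = -28 → (-16,-28,-1)

-16,-28,-1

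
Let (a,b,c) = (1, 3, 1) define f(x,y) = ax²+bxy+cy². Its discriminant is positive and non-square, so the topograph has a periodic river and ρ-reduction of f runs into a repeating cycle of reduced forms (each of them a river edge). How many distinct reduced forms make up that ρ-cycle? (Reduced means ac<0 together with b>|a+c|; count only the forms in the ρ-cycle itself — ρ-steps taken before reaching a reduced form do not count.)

D = 5, ⌊√D⌋ = 2
descent: ρ → (1,1,-1)  [lands on river]
river: ρ → (-1,1,1)
ρ-cycle length = 2 (tail of 1 descent step not counted)

2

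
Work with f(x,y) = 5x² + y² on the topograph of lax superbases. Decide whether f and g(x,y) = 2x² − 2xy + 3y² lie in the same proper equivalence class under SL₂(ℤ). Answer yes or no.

D₁ = -20, D₂ = -20
f: flip: (5,0,1)→(1,0,5)
f: reduced (well bottom): (1,0,5) with a≤c, −a<b≤a
g: translate: b→2 (≡-2 mod 4), so (2,-2,3)→(2,2,3)
g: reduced (well bottom): (2,2,3) with a≤c, −a<b≤a
reduced forms (1, 0, 5) vs (2, 2, 3) ⇒ inequivalent

no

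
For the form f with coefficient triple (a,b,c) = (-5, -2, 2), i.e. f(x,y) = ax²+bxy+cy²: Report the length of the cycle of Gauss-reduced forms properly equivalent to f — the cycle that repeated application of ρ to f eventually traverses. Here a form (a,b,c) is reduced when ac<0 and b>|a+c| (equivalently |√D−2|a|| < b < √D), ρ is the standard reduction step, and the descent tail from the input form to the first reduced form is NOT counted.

D = 44, ⌊√D⌋ = 6
descent: ρ → (2,6,-1)  [lands on river]
river: ρ → (-1,6,2)
ρ-cycle length = 2 (tail of 1 descent step not counted)

2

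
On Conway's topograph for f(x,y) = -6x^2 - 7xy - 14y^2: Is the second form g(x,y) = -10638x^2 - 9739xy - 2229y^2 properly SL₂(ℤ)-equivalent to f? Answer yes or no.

D₁ = -287, D₂ = -287
f is negative-definite; reduce −f:
−f: translate: b→-5 (≡7 mod 12), so (6,7,14)→(6,-5,13)
−f: reduced (well bottom): (6,-5,13) with a≤c, −a<b≤a
flip sign back: reduced form of f is (-6,5,-13)
g is negative-definite; reduce −g:
−g: flip: (10638,9739,2229)→(2229,-9739,10638)
−g: translate: b→-823 (≡-9739 mod 4458), so (2229,-9739,10638)→(2229,-823,76)
−g: flip: (2229,-823,76)→(76,823,2229)
−g: translate: b→63 (≡823 mod 152), so (76,823,2229)→(76,63,14)
−g: flip: (76,63,14)→(14,-63,76)
−g: translate: b→-7 (≡-63 mod 28), so (14,-63,76)→(14,-7,6)
−g: flip: (14,-7,6)→(6,7,14)
−g: translate: b→-5 (≡7 mod 12), so (6,7,14)→(6,-5,13)
−g: reduced (well bottom): (6,-5,13) with a≤c, −a<b≤a
flip sign back: reduced form of g is (-6,5,-13)
reduced forms (-6, 5, -13) vs (-6, 5, -13) ⇒ equivalent

yes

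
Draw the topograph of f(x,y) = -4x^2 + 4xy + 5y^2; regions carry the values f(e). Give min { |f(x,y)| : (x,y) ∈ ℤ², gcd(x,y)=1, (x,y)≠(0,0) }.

river: ρ → (5,6,-3)
river: ρ → (-3,6,5)
river: ρ → (5,4,-4)
river: ρ → (-4,4,5)
closes: descent 0, river 4
min |a| on river = 3

3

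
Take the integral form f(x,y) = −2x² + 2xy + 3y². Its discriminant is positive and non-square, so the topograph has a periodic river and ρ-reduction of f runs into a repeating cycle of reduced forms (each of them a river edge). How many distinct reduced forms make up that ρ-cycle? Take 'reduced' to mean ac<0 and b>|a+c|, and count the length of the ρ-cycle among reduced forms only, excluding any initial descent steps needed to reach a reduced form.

D = 28, ⌊√D⌋ = 5
river: ρ → (3,4,-1)
river: ρ → (-1,4,3)
river: ρ → (3,2,-2)
river: ρ → (-2,2,3)
ρ-cycle length = 4 (tail of 0 descent steps not counted)

4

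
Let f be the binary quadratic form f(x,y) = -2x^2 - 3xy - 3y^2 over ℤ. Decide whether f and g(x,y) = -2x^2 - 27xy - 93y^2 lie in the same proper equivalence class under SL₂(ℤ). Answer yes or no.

D₁ = -15, D₂ = -15
f is negative-definite; reduce −f:
−f: translate: b→-1 (≡3 mod 4), so (2,3,3)→(2,-1,2)
−f: flip: (2,-1,2)→(2,1,2)
−f: reduced (well bottom): (2,1,2) with a≤c, −a<b≤a
flip sign back: reduced form of f is (-2,-1,-2)
g is negative-definite; reduce −g:
−g: translate: b→-1 (≡27 mod 4), so (2,27,93)→(2,-1,2)
−g: flip: (2,-1,2)→(2,1,2)
−g: reduced (well bottom): (2,1,2) with a≤c, −a<b≤a
flip sign back: reduced form of g is (-2,-1,-2)
reduced forms (-2, -1, -2) vs (-2, -1, -2) ⇒ equivalent

yes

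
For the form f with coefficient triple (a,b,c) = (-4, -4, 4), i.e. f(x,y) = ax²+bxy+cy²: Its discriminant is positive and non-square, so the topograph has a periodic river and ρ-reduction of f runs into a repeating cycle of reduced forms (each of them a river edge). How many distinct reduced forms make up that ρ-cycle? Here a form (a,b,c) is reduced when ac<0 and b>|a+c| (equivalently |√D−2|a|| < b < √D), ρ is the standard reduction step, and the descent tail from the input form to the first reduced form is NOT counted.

D = 80, ⌊√D⌋ = 8
descent: ρ → (4,4,-4)  [lands on river]
river: ρ → (-4,4,4)
ρ-cycle length = 2 (tail of 1 descent step not counted)

2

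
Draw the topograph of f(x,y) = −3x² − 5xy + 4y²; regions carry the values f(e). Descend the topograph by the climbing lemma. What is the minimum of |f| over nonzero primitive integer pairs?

descent: ρ → (4,5,-3)  [lands on river]
river: ρ → (-3,7,2)
river: ρ → (2,5,-6)
river: ρ → (-6,7,1)
river: ρ → (1,7,-6)
river: ρ → (-6,5,2)
river: ρ → (2,7,-3)
river: ρ → (-3,5,4)
river: ρ → (4,3,-4)
river: ρ → (-4,5,3)
river: ρ → (3,7,-2)
river: ρ → (-2,5,6)
river: ρ → (6,7,-1)
river: ρ → (-1,7,6)
river: ρ → (6,5,-2)
river: ρ → (-2,7,3)
river: ρ → (3,5,-4)
river: ρ → (-4,3,4)
closes: descent 1, river 18
min |a| on river = 1

1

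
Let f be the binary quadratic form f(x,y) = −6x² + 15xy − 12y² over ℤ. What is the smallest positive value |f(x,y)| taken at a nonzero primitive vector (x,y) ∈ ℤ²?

translate: b→-3 (≡-15 mod 12), so (6,-15,12)→(6,-3,3)
flip: (6,-3,3)→(3,3,6)
reduced (well bottom): (3,3,6) with a≤c, −a<b≤a
well minimum |f| = |-3| = 3 (negative-definite)

3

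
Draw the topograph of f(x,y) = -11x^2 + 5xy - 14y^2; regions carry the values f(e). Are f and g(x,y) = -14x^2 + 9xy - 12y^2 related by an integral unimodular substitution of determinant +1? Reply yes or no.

D₁ = -591, D₂ = -591
f is negative-definite; reduce −f:
−f: reduced (well bottom): (11,-5,14) with a≤c, −a<b≤a
flip sign back: reduced form of f is (-11,5,-14)
g is negative-definite; reduce −g:
−g: flip: (14,-9,12)→(12,9,14)
−g: reduced (well bottom): (12,9,14) with a≤c, −a<b≤a
flip sign back: reduced form of g is (-12,-9,-14)
reduced forms (-11, 5, -14) vs (-12, -9, -14) ⇒ inequivalent

no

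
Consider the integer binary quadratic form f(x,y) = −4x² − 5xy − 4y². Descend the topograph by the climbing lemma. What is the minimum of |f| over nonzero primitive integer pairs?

translate: b→-3 (≡5 mod 8), so (4,5,4)→(4,-3,3)
flip: (4,-3,3)→(3,3,4)
reduced (well bottom): (3,3,4) with a≤c, −a<b≤a
well minimum |f| = |-3| = 3 (negative-definite)

3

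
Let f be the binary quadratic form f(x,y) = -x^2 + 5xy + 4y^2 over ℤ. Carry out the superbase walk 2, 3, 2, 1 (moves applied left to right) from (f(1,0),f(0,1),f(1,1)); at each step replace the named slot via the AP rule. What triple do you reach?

start (-1,4,8) = (f(1,0),f(0,1),f(1,1))
replace slot 2: 2·((-1)+8) − 4 = 10 → (-1,10,8)
replace slot 3: 2·((-1)+10) − 8 = 10 → (-1,10,10)
replace slot 2: 2·((-1)+10) − 10 = 8 → (-1,8,10)
replace slot 1: 2·(8+10) − (-1) = 37 → (37,8,10)

37,8,10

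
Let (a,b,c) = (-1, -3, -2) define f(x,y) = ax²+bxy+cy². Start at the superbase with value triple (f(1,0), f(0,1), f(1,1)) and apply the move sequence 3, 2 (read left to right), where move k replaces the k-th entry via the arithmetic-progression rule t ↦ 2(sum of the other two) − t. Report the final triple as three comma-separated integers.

start (-1,-2,-6) = (f(1,0),f(0,1),f(1,1))
replace slot 3: 2·((-1)+(-2)) − (-6) = 0 → (-1,-2,0)
replace slot 2: 2·((-1)+0) − (-2) = 0 → (-1,0,0)

-1,0,0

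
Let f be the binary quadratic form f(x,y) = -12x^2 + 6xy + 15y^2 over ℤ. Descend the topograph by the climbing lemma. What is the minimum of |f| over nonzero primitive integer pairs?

river: ρ → (15,24,-3)
river: ρ → (-3,24,15)
river: ρ → (15,6,-12)
river: ρ → (-12,18,9)
river: ρ → (9,18,-12)
river: ρ → (-12,6,15)
closes: descent 0, river 6
min |a| on river = 3

3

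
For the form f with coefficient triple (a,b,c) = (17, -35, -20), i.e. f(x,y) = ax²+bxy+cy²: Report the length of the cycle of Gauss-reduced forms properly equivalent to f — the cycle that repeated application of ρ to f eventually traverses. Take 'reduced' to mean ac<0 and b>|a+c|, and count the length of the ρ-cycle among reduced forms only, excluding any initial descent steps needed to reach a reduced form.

D = 2585, ⌊√D⌋ = 50
descent: ρ → (-20,35,17)  [lands on river]
river: ρ → (17,33,-22)
river: ρ → (-22,11,28)
river: ρ → (28,45,-5)
river: ρ → (-5,45,28)
river: ρ → (28,11,-22)
river: ρ → (-22,33,17)
river: ρ → (17,35,-20)
river: ρ → (-20,45,7)
river: ρ → (7,39,-38)
river: ρ → (-38,37,8)
river: ρ → (8,43,-23)
river: ρ → (-23,49,2)
river: ρ → (2,47,-47)
river: ρ → (-47,47,2)
river: ρ → (2,49,-23)
river: ρ → (-23,43,8)
river: ρ → (8,37,-38)
river: ρ → (-38,39,7)
river: ρ → (7,45,-20)
ρ-cycle length = 20 (tail of 1 descent step not counted)

20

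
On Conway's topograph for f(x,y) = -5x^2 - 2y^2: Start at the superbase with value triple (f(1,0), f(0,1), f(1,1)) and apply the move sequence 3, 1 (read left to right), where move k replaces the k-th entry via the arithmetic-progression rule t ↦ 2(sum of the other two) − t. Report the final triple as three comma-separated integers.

start (-5,-2,-7) = (f(1,0),f(0,1),f(1,1))
replace slot 3: 2·((-5)+(-2)) − (-7) = -7 → (-5,-2,-7)
replace slot 1: 2·((-2)+(-7)) − (-5) = -13 → (-13,-2,-7)

-13,-2,-7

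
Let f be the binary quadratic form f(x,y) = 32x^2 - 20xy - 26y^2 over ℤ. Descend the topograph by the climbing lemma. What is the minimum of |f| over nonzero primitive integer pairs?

descent: ρ → (-26,20,32)  [lands on river]
river: ρ → (32,44,-14)
river: ρ → (-14,40,38)
river: ρ → (38,36,-16)
river: ρ → (-16,60,2)
river: ρ → (2,60,-16)
river: ρ → (-16,36,38)
river: ρ → (38,40,-14)
river: ρ → (-14,44,32)
river: ρ → (32,20,-26)
river: ρ → (-26,32,26)
river: ρ → (26,20,-32)
river: ρ → (-32,44,14)
river: ρ → (14,40,-38)
river: ρ → (-38,36,16)
river: ρ → (16,60,-2)
river: ρ → (-2,60,16)
river: ρ → (16,36,-38)
river: ρ → (-38,40,14)
river: ρ → (14,44,-32)
river: ρ → (-32,20,26)
river: ρ → (26,32,-26)
closes: descent 1, river 22
min |a| on river = 2

2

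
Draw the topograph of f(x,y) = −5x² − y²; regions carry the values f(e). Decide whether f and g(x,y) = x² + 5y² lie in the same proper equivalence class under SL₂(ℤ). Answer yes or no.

D₁ = -20, D₂ = -20
f is negative-definite; reduce −f:
−f: flip: (5,0,1)→(1,0,5)
−f: reduced (well bottom): (1,0,5) with a≤c, −a<b≤a
flip sign back: reduced form of f is (-1,0,-5)
g: reduced (well bottom): (1,0,5) with a≤c, −a<b≤a
reduced forms (-1, 0, -5) vs (1, 0, 5) ⇒ inequivalent

no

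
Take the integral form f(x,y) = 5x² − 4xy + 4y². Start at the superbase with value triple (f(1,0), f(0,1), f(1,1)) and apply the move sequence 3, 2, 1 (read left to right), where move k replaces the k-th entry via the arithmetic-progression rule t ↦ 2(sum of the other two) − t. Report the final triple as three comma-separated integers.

start (5,4,5) = (f(1,0),f(0,1),f(1,1))
replace slot 3: 2·(5+4) − 5 = 13 → (5,4,13)
replace slot 2: 2·(5+13) − 4 = 32 → (5,32,13)
replace slot 1: 2·(32+13) − 5 = 85 → (85,32,13)

85,32,13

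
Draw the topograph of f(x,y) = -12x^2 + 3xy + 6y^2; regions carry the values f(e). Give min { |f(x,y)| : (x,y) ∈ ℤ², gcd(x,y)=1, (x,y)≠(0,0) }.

descent: ρ → (6,9,-9)  [lands on river]
river: ρ → (-9,9,6)
river: ρ → (6,15,-3)
river: ρ → (-3,15,6)
closes: descent 1, river 4
min |a| on river = 3

3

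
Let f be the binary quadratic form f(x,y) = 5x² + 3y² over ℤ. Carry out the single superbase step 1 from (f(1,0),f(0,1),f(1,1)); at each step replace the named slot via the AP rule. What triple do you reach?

start (5,3,8) = (f(1,0),f(0,1),f(1,1))
replace slot 1: 2·(3+8) − 5 = 17 → (17,3,8)

17,3,8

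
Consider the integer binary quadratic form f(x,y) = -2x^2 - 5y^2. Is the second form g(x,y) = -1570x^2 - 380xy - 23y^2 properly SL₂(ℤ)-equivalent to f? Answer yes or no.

D₁ = -40, D₂ = -40
f is negative-definite; reduce −f:
−f: reduced (well bottom): (2,0,5) with a≤c, −a<b≤a
flip sign back: reduced form of f is (-2,0,-5)
g is negative-definite; reduce −g:
−g: flip: (1570,380,23)→(23,-380,1570)
−g: translate: b→-12 (≡-380 mod 46), so (23,-380,1570)→(23,-12,2)
−g: flip: (23,-12,2)→(2,12,23)
−g: translate: b→0 (≡12 mod 4), so (2,12,23)→(2,0,5)
−g: reduced (well bottom): (2,0,5) with a≤c, −a<b≤a
flip sign back: reduced form of g is (-2,0,-5)
reduced forms (-2, 0, -5) vs (-2, 0, -5) ⇒ equivalent

yes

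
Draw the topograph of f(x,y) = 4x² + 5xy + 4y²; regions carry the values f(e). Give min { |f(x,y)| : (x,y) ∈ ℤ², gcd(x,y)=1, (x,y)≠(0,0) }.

translate: b→-3 (≡5 mod 8), so (4,5,4)→(4,-3,3)
flip: (4,-3,3)→(3,3,4)
reduced (well bottom): (3,3,4) with a≤c, −a<b≤a
well minimum = a = 3

3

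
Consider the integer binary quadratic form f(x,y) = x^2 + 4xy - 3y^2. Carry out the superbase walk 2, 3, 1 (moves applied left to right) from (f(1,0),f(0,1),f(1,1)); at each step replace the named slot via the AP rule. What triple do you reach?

start (1,-3,2) = (f(1,0),f(0,1),f(1,1))
replace slot 2: 2·(1+2) − (-3) = 9 → (1,9,2)
replace slot 3: 2·(1+9) − 2 = 18 → (1,9,18)
replace slot 1: 2·(9+18) − 1 = 53 → (53,9,18)

53,9,18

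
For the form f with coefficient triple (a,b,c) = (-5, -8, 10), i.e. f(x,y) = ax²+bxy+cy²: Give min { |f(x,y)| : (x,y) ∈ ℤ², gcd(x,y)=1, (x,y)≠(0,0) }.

descent: ρ → (10,8,-5)  [lands on river]
river: ρ → (-5,12,6)
river: ρ → (6,12,-5)
river: ρ → (-5,8,10)
river: ρ → (10,12,-3)
river: ρ → (-3,12,10)
closes: descent 1, river 6
min |a| on river = 3

3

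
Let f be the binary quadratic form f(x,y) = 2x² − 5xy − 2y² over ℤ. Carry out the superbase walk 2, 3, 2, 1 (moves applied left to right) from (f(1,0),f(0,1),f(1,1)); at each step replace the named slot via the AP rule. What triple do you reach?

start (2,-2,-5) = (f(1,0),f(0,1),f(1,1))
replace slot 2: 2·(2+(-5)) − (-2) = -4 → (2,-4,-5)
replace slot 3: 2·(2+(-4)) − (-5) = 1 → (2,-4,1)
replace slot 2: 2·(2+1) − (-4) = 10 → (2,10,1)
replace slot 1: 2·(10+1) − 2 = 20 → (20,10,1)

20,10,1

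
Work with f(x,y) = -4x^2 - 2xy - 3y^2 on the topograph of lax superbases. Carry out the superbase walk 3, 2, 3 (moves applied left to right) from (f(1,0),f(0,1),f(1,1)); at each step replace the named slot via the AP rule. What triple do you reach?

start (-4,-3,-9) = (f(1,0),f(0,1),f(1,1))
replace slot 3: 2·((-4)+(-3)) − (-9) = -5 → (-4,-3,-5)
replace slot 2: 2·((-4)+(-5)) − (-3) = -15 → (-4,-15,-5)
replace slot 3: 2·((-4)+(-15)) − (-5) = -33 → (-4,-15,-33)

-4,-15,-33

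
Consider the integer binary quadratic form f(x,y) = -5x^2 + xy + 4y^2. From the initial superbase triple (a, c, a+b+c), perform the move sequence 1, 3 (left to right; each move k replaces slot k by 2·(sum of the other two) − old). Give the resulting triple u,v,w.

start (-5,4,0) = (f(1,0),f(0,1),f(1,1))
replace slot 1: 2·(4+0) − (-5) = 13 → (13,4,0)
replace slot 3: 2·(13+4) − 0 = 34 → (13,4,34)

13,4,34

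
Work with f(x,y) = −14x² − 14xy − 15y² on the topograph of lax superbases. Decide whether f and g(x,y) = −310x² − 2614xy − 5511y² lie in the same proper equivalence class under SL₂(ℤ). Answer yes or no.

D₁ = -644, D₂ = -644
f is negative-definite; reduce −f:
−f: reduced (well bottom): (14,14,15) with a≤c, −a<b≤a
flip sign back: reduced form of f is (-14,-14,-15)
g is negative-definite; reduce −g:
−g: translate: b→134 (≡2614 mod 620), so (310,2614,5511)→(310,134,15)
−g: flip: (310,134,15)→(15,-134,310)
−g: translate: b→-14 (≡-134 mod 30), so (15,-134,310)→(15,-14,14)
−g: flip: (15,-14,14)→(14,14,15)
−g: reduced (well bottom): (14,14,15) with a≤c, −a<b≤a
flip sign back: reduced form of g is (-14,-14,-15)
reduced forms (-14, -14, -15) vs (-14, -14, -15) ⇒ equivalent

yes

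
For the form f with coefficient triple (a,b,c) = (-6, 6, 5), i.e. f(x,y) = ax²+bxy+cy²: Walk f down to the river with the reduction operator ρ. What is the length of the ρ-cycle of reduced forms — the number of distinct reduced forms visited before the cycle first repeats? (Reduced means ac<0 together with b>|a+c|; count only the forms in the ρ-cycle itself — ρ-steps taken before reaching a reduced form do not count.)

D = 156, ⌊√D⌋ = 12
river: ρ → (5,4,-7)
river: ρ → (-7,10,2)
river: ρ → (2,10,-7)
river: ρ → (-7,4,5)
river: ρ → (5,6,-6)
river: ρ → (-6,6,5)
ρ-cycle length = 6 (tail of 0 descent steps not counted)

6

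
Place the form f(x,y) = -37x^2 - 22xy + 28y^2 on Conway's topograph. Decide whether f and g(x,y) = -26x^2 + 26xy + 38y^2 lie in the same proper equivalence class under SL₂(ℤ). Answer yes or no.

D₁ = 4628, D₂ = 4628
river cycle of f (length 14): (28, 22, -37), (-37, 52, 13), (13, 52, -37), (-37, 22, 28), (28, 34, -31), (-31, 28, 31), (31, 34, -28), (-28, 22, 37), (37, 52, -13), (-13, 52, 37), … (4 more)
river cycle of g (length 10): (38, 50, -14), (-14, 62, 14), (14, 50, -38), (-38, 26, 26), (26, 26, -38), (-38, 50, 14), (14, 62, -14), (-14, 50, 38), (38, 26, -26), (-26, 26, 38)
cycles differ ⇒ inequivalent

no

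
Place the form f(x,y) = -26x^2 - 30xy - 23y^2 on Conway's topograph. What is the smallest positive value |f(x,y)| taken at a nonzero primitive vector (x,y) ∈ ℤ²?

translate: b→-22 (≡30 mod 52), so (26,30,23)→(26,-22,19)
flip: (26,-22,19)→(19,22,26)
translate: b→-16 (≡22 mod 38), so (19,22,26)→(19,-16,23)
reduced (well bottom): (19,-16,23) with a≤c, −a<b≤a
well minimum |f| = |-19| = 19 (negative-definite)

19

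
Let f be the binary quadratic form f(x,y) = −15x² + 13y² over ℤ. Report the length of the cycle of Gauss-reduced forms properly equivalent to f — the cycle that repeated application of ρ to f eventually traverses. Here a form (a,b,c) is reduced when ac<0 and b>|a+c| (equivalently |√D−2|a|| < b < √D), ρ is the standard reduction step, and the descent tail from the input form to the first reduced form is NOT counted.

D = 780, ⌊√D⌋ = 27
descent: ρ → (13,26,-2)  [lands on river]
river: ρ → (-2,26,13)
ρ-cycle length = 2 (tail of 1 descent step not counted)

2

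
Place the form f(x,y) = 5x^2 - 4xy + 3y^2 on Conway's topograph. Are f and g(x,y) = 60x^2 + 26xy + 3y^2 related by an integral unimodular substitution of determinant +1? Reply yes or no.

D₁ = -44, D₂ = -44
f: flip: (5,-4,3)→(3,4,5)
f: translate: b→-2 (≡4 mod 6), so (3,4,5)→(3,-2,4)
f: reduced (well bottom): (3,-2,4) with a≤c, −a<b≤a
g: flip: (60,26,3)→(3,-26,60)
g: translate: b→-2 (≡-26 mod 6), so (3,-26,60)→(3,-2,4)
g: reduced (well bottom): (3,-2,4) with a≤c, −a<b≤a
reduced forms (3, -2, 4) vs (3, -2, 4) ⇒ equivalent

yes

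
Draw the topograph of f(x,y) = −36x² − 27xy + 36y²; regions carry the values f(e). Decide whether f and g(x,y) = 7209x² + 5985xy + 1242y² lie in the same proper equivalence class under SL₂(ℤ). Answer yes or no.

D₁ = 5913, D₂ = 5913
river cycle of f (length 18): (36, 27, -36), (-36, 45, 27), (27, 63, -18), (-18, 45, 54), (54, 63, -9), (-9, 63, 54), (54, 45, -18), (-18, 63, 27), (27, 45, -36), (-36, 27, 36), … (8 more)
river cycle of g (length 18): (36, 27, -36), (-36, 45, 27), (27, 63, -18), (-18, 45, 54), (54, 63, -9), (-9, 63, 54), (54, 45, -18), (-18, 63, 27), (27, 45, -36), (-36, 27, 36), … (8 more)
cycles coincide ⇒ equivalent

yes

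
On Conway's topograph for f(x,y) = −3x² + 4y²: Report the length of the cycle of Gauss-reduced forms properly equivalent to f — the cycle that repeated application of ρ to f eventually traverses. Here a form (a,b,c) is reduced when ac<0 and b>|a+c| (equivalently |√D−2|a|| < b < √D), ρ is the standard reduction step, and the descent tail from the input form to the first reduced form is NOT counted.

D = 48, ⌊√D⌋ = 6
descent: ρ → (4,0,-3)
descent: ρ → (-3,6,1)  [lands on river]
river: ρ → (1,6,-3)
ρ-cycle length = 2 (tail of 2 descent steps not counted)

2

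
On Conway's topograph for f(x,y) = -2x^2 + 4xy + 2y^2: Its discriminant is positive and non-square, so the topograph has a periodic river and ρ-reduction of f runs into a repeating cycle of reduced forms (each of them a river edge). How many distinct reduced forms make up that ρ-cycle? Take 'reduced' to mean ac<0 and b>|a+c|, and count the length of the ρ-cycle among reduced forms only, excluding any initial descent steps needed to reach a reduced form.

D = 32, ⌊√D⌋ = 5
river: ρ → (2,4,-2)
river: ρ → (-2,4,2)
ρ-cycle length = 2 (tail of 0 descent steps not counted)

2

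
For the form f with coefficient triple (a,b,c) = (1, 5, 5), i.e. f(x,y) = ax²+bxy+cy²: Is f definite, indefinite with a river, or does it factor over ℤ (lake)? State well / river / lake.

D = b²−4ac = 5² − 4·1·5 = 5
D > 0 non-square ⇒ indefinite ⇒ periodic river

river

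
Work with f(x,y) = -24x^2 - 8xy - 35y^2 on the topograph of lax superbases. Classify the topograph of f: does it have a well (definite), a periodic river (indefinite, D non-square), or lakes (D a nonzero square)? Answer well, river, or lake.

D = b²−4ac = (-8)² − 4·(-24)·(-35) = -3296
D < 0 ⇒ definite ⇒ every region one sign ⇒ single well

well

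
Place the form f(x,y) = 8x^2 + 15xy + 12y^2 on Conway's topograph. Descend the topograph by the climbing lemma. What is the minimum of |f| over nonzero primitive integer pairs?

translate: b→-1 (≡15 mod 16), so (8,15,12)→(8,-1,5)
flip: (8,-1,5)→(5,1,8)
reduced (well bottom): (5,1,8) with a≤c, −a<b≤a
well minimum = a = 5

5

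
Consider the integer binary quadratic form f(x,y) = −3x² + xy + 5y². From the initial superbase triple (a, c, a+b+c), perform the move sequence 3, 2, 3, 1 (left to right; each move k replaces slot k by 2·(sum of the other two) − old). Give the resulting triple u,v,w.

start (-3,5,3) = (f(1,0),f(0,1),f(1,1))
replace slot 3: 2·((-3)+5) − 3 = 1 → (-3,5,1)
replace slot 2: 2·((-3)+1) − 5 = -9 → (-3,-9,1)
replace slot 3: 2·((-3)+(-9)) − 1 = -25 → (-3,-9,-25)
replace slot 1: 2·((-9)+(-25)) − (-3) = -65 → (-65,-9,-25)

-65,-9,-25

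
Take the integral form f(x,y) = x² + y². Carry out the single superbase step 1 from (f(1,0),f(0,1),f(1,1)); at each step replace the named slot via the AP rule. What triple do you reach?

start (1,1,2) = (f(1,0),f(0,1),f(1,1))
replace slot 1: 2·(1+2) − 1 = 5 → (5,1,2)

5,1,2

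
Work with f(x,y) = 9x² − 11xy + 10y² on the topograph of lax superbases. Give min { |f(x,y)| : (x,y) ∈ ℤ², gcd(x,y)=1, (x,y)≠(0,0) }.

translate: b→7 (≡-11 mod 18), so (9,-11,10)→(9,7,8)
flip: (9,7,8)→(8,-7,9)
reduced (well bottom): (8,-7,9) with a≤c, −a<b≤a
well minimum = a = 8

8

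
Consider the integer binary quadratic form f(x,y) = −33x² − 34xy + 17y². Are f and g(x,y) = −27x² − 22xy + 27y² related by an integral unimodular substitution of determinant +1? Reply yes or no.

D₁ = 3400, D₂ = 3400
river cycle of f (length 10): (17, 34, -33), (-33, 32, 18), (18, 40, -25), (-25, 10, 33), (33, 56, -2), (-2, 56, 33), (33, 10, -25), (-25, 40, 18), (18, 32, -33), (-33, 34, 17)
river cycle of g (length 6): (27, 22, -27), (-27, 32, 22), (22, 56, -3), (-3, 58, 3), (3, 56, -22), (-22, 32, 27)
cycles differ ⇒ inequivalent

no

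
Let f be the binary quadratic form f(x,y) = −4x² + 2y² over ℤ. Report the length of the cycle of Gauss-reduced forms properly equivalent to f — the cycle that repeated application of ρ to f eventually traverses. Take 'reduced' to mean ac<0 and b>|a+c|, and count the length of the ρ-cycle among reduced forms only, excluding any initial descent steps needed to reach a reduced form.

D = 32, ⌊√D⌋ = 5
descent: ρ → (2,4,-2)  [lands on river]
river: ρ → (-2,4,2)
ρ-cycle length = 2 (tail of 1 descent step not counted)

2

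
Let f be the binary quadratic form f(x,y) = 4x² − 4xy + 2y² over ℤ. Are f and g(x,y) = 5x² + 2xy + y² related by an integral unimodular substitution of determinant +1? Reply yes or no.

D₁ = -16, D₂ = -16
f: translate: b→4 (≡-4 mod 8), so (4,-4,2)→(4,4,2)
f: flip: (4,4,2)→(2,-4,4)
f: translate: b→0 (≡-4 mod 4), so (2,-4,4)→(2,0,2)
f: reduced (well bottom): (2,0,2) with a≤c, −a<b≤a
g: flip: (5,2,1)→(1,-2,5)
g: translate: b→0 (≡-2 mod 2), so (1,-2,5)→(1,0,4)
g: reduced (well bottom): (1,0,4) with a≤c, −a<b≤a
reduced forms (2, 0, 2) vs (1, 0, 4) ⇒ inequivalent

no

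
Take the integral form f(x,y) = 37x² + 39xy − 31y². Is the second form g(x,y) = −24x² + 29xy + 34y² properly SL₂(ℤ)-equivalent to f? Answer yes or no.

D₁ = 6109, D₂ = 4105
discriminants differ ⇒ not SL₂(ℤ)-equivalent

no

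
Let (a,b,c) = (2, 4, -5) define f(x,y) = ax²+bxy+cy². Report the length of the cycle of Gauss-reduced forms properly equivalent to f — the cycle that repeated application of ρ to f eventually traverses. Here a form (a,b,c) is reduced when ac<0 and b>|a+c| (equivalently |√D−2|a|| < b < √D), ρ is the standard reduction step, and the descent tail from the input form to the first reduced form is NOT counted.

D = 56, ⌊√D⌋ = 7
river: ρ → (-5,6,1)
river: ρ → (1,6,-5)
river: ρ → (-5,4,2)
river: ρ → (2,4,-5)
ρ-cycle length = 4 (tail of 0 descent steps not counted)

4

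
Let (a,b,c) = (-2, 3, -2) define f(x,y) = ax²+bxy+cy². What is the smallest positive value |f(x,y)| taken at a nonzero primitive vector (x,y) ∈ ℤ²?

translate: b→1 (≡-3 mod 4), so (2,-3,2)→(2,1,1)
flip: (2,1,1)→(1,-1,2)
translate: b→1 (≡-1 mod 2), so (1,-1,2)→(1,1,2)
reduced (well bottom): (1,1,2) with a≤c, −a<b≤a
well minimum |f| = |-1| = 1 (negative-definite)

1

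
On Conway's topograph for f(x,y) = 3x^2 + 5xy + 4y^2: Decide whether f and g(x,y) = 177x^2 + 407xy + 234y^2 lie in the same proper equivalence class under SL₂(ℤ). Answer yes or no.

D₁ = -23, D₂ = -23
f: translate: b→-1 (≡5 mod 6), so (3,5,4)→(3,-1,2)
f: flip: (3,-1,2)→(2,1,3)
f: reduced (well bottom): (2,1,3) with a≤c, −a<b≤a
g: translate: b→53 (≡407 mod 354), so (177,407,234)→(177,53,4)
g: flip: (177,53,4)→(4,-53,177)
g: translate: b→3 (≡-53 mod 8), so (4,-53,177)→(4,3,2)
g: flip: (4,3,2)→(2,-3,4)
g: translate: b→1 (≡-3 mod 4), so (2,-3,4)→(2,1,3)
g: reduced (well bottom): (2,1,3) with a≤c, −a<b≤a
reduced forms (2, 1, 3) vs (2, 1, 3) ⇒ equivalent

yes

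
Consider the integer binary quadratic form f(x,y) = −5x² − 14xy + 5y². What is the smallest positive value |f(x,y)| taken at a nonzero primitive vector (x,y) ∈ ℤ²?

descent: ρ → (5,14,-5)  [lands on river]
river: ρ → (-5,16,2)
river: ρ → (2,16,-5)
river: ρ → (-5,14,5)
river: ρ → (5,16,-2)
river: ρ → (-2,16,5)
closes: descent 1, river 6
min |a| on river = 2

2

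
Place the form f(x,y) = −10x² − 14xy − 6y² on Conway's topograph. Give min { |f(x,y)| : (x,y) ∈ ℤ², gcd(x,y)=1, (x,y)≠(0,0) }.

translate: b→-6 (≡14 mod 20), so (10,14,6)→(10,-6,2)
flip: (10,-6,2)→(2,6,10)
translate: b→2 (≡6 mod 4), so (2,6,10)→(2,2,6)
reduced (well bottom): (2,2,6) with a≤c, −a<b≤a
well minimum |f| = |-2| = 2 (negative-definite)

2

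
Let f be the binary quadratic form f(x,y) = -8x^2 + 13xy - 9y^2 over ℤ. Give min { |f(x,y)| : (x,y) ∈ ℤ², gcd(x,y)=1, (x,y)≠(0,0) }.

translate: b→3 (≡-13 mod 16), so (8,-13,9)→(8,3,4)
flip: (8,3,4)→(4,-3,8)
reduced (well bottom): (4,-3,8) with a≤c, −a<b≤a
well minimum |f| = |-4| = 4 (negative-definite)

4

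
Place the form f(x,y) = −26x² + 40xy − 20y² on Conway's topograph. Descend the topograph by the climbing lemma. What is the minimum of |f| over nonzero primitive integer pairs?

translate: b→12 (≡-40 mod 52), so (26,-40,20)→(26,12,6)
flip: (26,12,6)→(6,-12,26)
translate: b→0 (≡-12 mod 12), so (6,-12,26)→(6,0,20)
reduced (well bottom): (6,0,20) with a≤c, −a<b≤a
well minimum |f| = |-6| = 6 (negative-definite)

6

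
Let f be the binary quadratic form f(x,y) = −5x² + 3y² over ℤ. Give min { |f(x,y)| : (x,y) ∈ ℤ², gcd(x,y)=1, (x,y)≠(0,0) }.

descent: ρ → (3,6,-2)  [lands on river]
river: ρ → (-2,6,3)
closes: descent 1, river 2
min |a| on river = 2

2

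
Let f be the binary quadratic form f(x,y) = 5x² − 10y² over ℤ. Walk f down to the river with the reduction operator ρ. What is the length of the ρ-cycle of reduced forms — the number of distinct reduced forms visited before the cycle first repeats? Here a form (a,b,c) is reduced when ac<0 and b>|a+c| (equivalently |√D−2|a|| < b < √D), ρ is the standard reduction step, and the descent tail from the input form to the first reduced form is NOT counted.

D = 200, ⌊√D⌋ = 14
descent: ρ → (-10,0,5)
descent: ρ → (5,10,-5)  [lands on river]
river: ρ → (-5,10,5)
ρ-cycle length = 2 (tail of 2 descent steps not counted)

2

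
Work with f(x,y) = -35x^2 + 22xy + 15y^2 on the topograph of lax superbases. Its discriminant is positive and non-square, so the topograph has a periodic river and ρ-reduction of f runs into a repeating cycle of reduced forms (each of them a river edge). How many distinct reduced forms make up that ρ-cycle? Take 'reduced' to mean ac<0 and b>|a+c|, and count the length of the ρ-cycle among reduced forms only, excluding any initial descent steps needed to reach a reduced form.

D = 2584, ⌊√D⌋ = 50
river: ρ → (15,38,-19)
river: ρ → (-19,38,15)
river: ρ → (15,22,-35)
river: ρ → (-35,48,2)
river: ρ → (2,48,-35)
river: ρ → (-35,22,15)
ρ-cycle length = 6 (tail of 0 descent steps not counted)

6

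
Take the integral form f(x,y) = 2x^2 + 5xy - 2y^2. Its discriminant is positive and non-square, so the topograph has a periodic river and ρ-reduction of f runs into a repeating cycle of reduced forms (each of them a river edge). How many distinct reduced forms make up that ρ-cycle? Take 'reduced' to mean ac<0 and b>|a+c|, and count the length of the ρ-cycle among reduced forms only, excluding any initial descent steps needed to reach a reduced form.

D = 41, ⌊√D⌋ = 6
river: ρ → (-2,3,4)
river: ρ → (4,5,-1)
river: ρ → (-1,5,4)
river: ρ → (4,3,-2)
river: ρ → (-2,5,2)
river: ρ → (2,3,-4)
river: ρ → (-4,5,1)
river: ρ → (1,5,-4)
river: ρ → (-4,3,2)
river: ρ → (2,5,-2)
ρ-cycle length = 10 (tail of 0 descent steps not counted)

10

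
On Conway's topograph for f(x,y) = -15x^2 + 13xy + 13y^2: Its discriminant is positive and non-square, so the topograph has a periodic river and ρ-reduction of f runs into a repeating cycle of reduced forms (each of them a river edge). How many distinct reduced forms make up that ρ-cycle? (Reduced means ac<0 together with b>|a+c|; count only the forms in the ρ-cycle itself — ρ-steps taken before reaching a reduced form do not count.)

D = 949, ⌊√D⌋ = 30
river: ρ → (13,13,-15)
river: ρ → (-15,17,11)
river: ρ → (11,27,-5)
river: ρ → (-5,23,21)
river: ρ → (21,19,-7)
river: ρ → (-7,23,15)
river: ρ → (15,7,-15)
river: ρ → (-15,23,7)
river: ρ → (7,19,-21)
river: ρ → (-21,23,5)
river: ρ → (5,27,-11)
river: ρ → (-11,17,15)
river: ρ → (15,13,-13)
river: ρ → (-13,13,15)
river: ρ → (15,17,-11)
river: ρ → (-11,27,5)
river: ρ → (5,23,-21)
river: ρ → (-21,19,7)
river: ρ → (7,23,-15)
river: ρ → (-15,7,15)
river: ρ → (15,23,-7)
river: ρ → (-7,19,21)
river: ρ → (21,23,-5)
river: ρ → (-5,27,11)
river: ρ → (11,17,-15)
river: ρ → (-15,13,13)
ρ-cycle length = 26 (tail of 0 descent steps not counted)

26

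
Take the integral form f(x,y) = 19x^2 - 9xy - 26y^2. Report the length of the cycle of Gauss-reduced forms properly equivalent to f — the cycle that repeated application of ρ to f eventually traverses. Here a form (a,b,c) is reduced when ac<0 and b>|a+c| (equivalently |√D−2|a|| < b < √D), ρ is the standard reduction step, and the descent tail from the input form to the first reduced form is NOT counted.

D = 2057, ⌊√D⌋ = 45
descent: ρ → (-26,9,19)  [lands on river]
river: ρ → (19,29,-16)
river: ρ → (-16,35,13)
river: ρ → (13,43,-4)
river: ρ → (-4,45,2)
river: ρ → (2,43,-26)
ρ-cycle length = 6 (tail of 1 descent step not counted)

6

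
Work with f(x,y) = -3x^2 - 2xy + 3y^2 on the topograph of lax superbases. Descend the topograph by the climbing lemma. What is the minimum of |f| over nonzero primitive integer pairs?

descent: ρ → (3,2,-3)  [lands on river]
river: ρ → (-3,4,2)
river: ρ → (2,4,-3)
river: ρ → (-3,2,3)
river: ρ → (3,4,-2)
river: ρ → (-2,4,3)
closes: descent 1, river 6
min |a| on river = 2

2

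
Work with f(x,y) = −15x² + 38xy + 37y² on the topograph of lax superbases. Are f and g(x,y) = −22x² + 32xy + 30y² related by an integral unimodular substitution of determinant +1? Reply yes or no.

D₁ = 3664, D₂ = 3664
river cycle of f (length 14): (37, 36, -16), (-16, 60, 1), (1, 60, -16), (-16, 36, 37), (37, 38, -15), (-15, 52, 16), (16, 44, -27), (-27, 10, 33), (33, 56, -4), (-4, 56, 33), … (4 more)
river cycle of g (length 18): (30, 28, -24), (-24, 20, 34), (34, 48, -10), (-10, 52, 24), (24, 44, -18), (-18, 28, 40), (40, 52, -6), (-6, 56, 22), (22, 32, -30), (-30, 28, 24), … (8 more)
cycles differ ⇒ inequivalent

no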